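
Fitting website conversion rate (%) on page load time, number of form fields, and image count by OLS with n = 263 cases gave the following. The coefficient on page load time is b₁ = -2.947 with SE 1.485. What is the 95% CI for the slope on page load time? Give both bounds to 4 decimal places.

(-5.8712, -0.0228)

df = n − k − 1 = 263 − 3 − 1 = 259.
t* = t_{0.025, 259} = 1.969166.
Margin = t* × SE = 1.969166 × 1.485 = 2.924211.
CI: -2.947 ± 2.924211 → (-5.8712, -0.0228).
With 95% confidence, each one-unit increase in page load time is associated with a change of between -5.8712 and -0.0228 % in website conversion rate, holding the other predictors fixed.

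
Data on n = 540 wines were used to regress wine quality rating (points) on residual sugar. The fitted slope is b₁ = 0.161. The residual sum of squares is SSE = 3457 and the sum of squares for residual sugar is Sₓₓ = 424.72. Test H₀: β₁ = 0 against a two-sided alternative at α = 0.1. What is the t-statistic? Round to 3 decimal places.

MSE = SSE/(n − 2) = 3457/538 = 6.42565.
SE(b₁) = √(MSE/Sₓₓ) = √(6.42565/424.72) = 0.123001.
t = 0.161 / 0.123001 = 1.309.
df = n − 2 = 538.
Two-sided p ≈ 0.1911, which is ≥ 0.1, so fail to reject H₀.
The data do not give significant evidence of an association between residual sugar and wine quality rating.

t = 1.309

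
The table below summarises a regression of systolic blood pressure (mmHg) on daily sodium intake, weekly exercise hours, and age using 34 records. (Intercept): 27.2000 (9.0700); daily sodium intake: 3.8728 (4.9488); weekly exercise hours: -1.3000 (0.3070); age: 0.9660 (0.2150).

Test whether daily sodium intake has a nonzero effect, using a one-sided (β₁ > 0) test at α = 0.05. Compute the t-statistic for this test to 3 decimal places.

t = 0.783

Read off: b = 3.8728, SE = 4.9488 for daily sodium intake.
H₀: β₁ = 0 vs H₁: β₁ > 0.
t = 3.8728 / 4.9488 = 0.783.
df = n − k − 1 = 34 − 3 − 1 = 30.
One-sided p ≈ 0.2200, which is ≥ 0.05, so fail to reject H₀.
The data do not give significant evidence that the true slope on daily sodium intake is positive, holding the other predictors fixed.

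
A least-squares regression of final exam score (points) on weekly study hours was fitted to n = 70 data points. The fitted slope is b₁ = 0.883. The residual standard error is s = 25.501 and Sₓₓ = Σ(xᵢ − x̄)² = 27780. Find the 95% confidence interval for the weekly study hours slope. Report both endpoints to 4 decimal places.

SE(b₁) = s/√Sₓₓ = 25.501/√27780 = 0.153.
df = n − 2 = 68.
t* = t_{0.025, 68} = 1.995469.
Margin = t* × SE = 1.995469 × 0.153 = 0.305307.
CI: 0.883 ± 0.305307 → (0.5777, 1.1883).
With 95% confidence, each one-unit increase in weekly study hours is associated with a change of between 0.5777 and 1.1883 points in final exam score.

(0.5777, 1.1883)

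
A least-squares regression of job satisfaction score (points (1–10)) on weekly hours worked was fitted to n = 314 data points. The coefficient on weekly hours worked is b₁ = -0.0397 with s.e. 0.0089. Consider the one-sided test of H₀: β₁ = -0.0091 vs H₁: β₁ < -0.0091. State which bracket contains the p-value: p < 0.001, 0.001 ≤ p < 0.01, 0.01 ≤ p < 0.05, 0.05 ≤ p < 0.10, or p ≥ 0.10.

p < 0.001

t = (-0.0397 − (-0.0091)) / 0.0089 = -3.438.
df = n − 2 = 314 − 2 = 312.
One-sided p = P(T_{312} < t) ≈ 0.0003.
So p < 0.001.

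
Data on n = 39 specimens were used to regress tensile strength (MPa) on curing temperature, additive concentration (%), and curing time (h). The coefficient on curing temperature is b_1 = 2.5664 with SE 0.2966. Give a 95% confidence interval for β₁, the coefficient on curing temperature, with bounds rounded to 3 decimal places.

df = n − k − 1 = 39 − 3 − 1 = 35.
t* = t_{0.025, 35} = 2.030108.
Margin = t* × SE = 2.030108 × 0.2966 = 0.60213.
CI: 2.5664 ± 0.60213 → (1.964, 3.169).
With 95% confidence, each one-unit increase in curing temperature is associated with a change of between 1.964 and 3.169 MPa in tensile strength, holding the other predictors fixed.

(1.964, 3.169)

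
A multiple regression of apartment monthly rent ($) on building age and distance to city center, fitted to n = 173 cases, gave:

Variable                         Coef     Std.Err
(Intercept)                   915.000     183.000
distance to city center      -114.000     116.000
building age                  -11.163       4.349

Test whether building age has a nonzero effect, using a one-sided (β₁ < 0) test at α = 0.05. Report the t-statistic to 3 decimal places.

t = -2.567

Read off: b = -11.163, SE = 4.349 for building age.
H₀: β₁ = 0 vs H₁: β₁ < 0.
t = -11.163 / 4.349 = -2.567.
df = n − k − 1 = 173 − 2 − 1 = 170.
One-sided p ≈ 0.0056, which is < 0.05, so reject H₀.
There is evidence that the true slope on building age is negative, holding the other predictors fixed.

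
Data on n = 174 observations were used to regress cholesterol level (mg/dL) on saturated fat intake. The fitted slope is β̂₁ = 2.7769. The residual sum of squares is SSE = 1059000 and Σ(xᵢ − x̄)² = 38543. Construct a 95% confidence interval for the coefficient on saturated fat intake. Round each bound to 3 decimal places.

MSE = SSE/(n − 2) = 1059000/172 = 6156.98.
SE(β̂₁) = √(MSE/Sₓₓ) = √(6156.98/38543) = 0.399679.
df = n − 2 = 172.
t* = t_{0.025, 172} = 1.973852.
Margin = t* × SE = 1.973852 × 0.399679 = 0.78891.
CI: 2.7769 ± 0.78891 → (1.988, 3.566).
With 95% confidence, each one-unit increase in saturated fat intake is associated with a change of between 1.988 and 3.566 mg/dL in cholesterol level.

(1.988, 3.566)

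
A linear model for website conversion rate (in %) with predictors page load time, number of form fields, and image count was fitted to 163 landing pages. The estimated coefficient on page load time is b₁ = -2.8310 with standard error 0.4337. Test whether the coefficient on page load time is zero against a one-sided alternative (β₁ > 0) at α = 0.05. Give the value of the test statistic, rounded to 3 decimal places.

H₀: β₁ = 0 vs H₁: β₁ > 0.
t = (b₁ − β₁⁰)/SE = -2.8310 / 0.4337 = -6.528.
df = n − k − 1 = 163 − 3 − 1 = 159.
One-sided p ≈ 1.0000, which is ≥ 0.05, so fail to reject H₀.
The data do not give significant evidence that the true slope on page load time is positive, holding the other predictors fixed.

t = -6.528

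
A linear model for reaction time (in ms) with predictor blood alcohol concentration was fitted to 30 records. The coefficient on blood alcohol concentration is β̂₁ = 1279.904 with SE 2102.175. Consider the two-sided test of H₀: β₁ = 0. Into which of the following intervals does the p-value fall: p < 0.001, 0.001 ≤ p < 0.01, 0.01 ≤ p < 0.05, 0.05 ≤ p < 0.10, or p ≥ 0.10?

p ≥ 0.10

t = 1279.904 / 2102.175 = 0.609.
df = n − 2 = 30 − 2 = 28.
Two-sided p = 2·P(T_{28} > |t|) ≈ 0.5475.
So p ≥ 0.10.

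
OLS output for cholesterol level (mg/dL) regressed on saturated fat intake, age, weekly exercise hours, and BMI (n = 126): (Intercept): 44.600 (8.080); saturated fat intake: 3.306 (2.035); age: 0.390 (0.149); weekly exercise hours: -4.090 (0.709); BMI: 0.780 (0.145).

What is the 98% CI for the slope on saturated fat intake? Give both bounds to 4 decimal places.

Read off: b = 3.306, SE = 2.035 for saturated fat intake.
df = n − k − 1 = 126 − 4 − 1 = 121.
t* = t_{0.01, 121} = 2.357561.
Margin = t* × SE = 2.357561 × 2.035 = 4.797637.
CI: 3.306 ± 4.797637 → (-1.4916, 8.1036).

(-1.4916, 8.1036)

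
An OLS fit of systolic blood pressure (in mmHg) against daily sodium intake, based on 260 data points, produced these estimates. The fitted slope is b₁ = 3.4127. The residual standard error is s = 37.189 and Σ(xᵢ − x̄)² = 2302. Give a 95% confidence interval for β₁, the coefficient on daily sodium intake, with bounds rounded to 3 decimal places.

(1.886, 4.939)

SE(b₁) = s/√Sₓₓ = 37.189/√2302 = 0.775107.
df = n − 2 = 258.
t* = t_{0.025, 258} = 1.969201.
Margin = t* × SE = 1.969201 × 0.775107 = 1.52634.
CI: 3.4127 ± 1.52634 → (1.886, 4.939).
With 95% confidence, each one-unit increase in daily sodium intake is associated with a change of between 1.886 and 4.939 mmHg in systolic blood pressure.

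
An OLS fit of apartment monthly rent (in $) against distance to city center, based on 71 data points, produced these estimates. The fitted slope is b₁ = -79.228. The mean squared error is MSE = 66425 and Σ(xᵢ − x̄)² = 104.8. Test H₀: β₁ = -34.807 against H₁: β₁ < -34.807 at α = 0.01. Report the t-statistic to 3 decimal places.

SE(b₁) = √(MSE/Sₓₓ) = √(66425/104.8) = 25.1759.
t = (-79.228 − (-34.807)) / 25.1759 = -1.764.
df = n − 2 = 69.
One-sided p ≈ 0.0410, which is ≥ 0.01, so fail to reject H₀.
The data do not give significant evidence that the true slope on distance to city center is below -34.807 $ per unit.

t = -1.764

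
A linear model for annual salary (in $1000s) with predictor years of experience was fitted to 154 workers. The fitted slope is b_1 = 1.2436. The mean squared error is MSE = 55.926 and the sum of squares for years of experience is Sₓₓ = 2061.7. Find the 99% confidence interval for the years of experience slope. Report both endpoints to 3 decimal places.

(0.814, 1.673)

SE(b_1) = √(MSE/Sₓₓ) = √(55.926/2061.7) = 0.1647.
df = n − 2 = 152.
t* = t_{0.005, 152} = 2.608561.
Margin = t* × SE = 2.608561 × 0.1647 = 0.42963.
CI: 1.2436 ± 0.42963 → (0.814, 1.673).
With 99% confidence, each one-unit increase in years of experience is associated with a change of between 0.814 and 1.673 $1000s in annual salary.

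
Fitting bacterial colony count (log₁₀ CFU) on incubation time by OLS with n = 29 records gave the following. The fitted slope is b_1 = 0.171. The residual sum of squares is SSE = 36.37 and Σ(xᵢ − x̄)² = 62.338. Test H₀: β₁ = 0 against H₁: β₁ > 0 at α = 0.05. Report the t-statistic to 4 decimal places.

t = 1.1633

MSE = SSE/(n − 2) = 36.37/27 = 1.34704.
SE(b_1) = √(MSE/Sₓₓ) = √(1.34704/62.338) = 0.146999.
t = 0.171 / 0.146999 = 1.1633.
df = n − 2 = 27.
One-sided p ≈ 0.1274, which is ≥ 0.05, so fail to reject H₀.
The data do not give significant evidence that the true slope on incubation time is positive.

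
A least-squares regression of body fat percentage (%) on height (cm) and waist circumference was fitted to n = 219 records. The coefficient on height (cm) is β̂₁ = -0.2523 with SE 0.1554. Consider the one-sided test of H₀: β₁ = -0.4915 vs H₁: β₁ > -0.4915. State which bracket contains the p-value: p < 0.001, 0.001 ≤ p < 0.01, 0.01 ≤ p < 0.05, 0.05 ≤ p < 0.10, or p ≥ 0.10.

0.05 ≤ p < 0.10

t = (-0.2523 − (-0.4915)) / 0.1554 = 1.539.
df = n − k − 1 = 219 − 2 − 1 = 216.
One-sided p = P(T_{216} > t) ≈ 0.0626.
So 0.05 ≤ p < 0.10.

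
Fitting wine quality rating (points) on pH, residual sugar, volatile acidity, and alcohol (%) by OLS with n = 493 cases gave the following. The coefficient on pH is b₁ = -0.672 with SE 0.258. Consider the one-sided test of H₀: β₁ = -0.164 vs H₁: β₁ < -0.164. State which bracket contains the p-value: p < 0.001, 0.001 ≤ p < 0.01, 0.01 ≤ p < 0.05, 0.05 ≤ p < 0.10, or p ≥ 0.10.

0.01 ≤ p < 0.05

t = (-0.672 − (-0.164)) / 0.258 = -1.969.
df = n − k − 1 = 493 − 4 − 1 = 488.
One-sided p = P(T_{488} < t) ≈ 0.0248.
So 0.01 ≤ p < 0.05.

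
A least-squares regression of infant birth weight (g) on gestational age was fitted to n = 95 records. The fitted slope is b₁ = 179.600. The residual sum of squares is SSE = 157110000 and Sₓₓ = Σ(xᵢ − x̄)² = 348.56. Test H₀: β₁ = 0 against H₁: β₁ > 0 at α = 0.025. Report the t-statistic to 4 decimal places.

MSE = SSE/(n − 2) = 157110000/93 = 1.68935e+06.
SE(b₁) = √(MSE/Sₓₓ) = √(1.68935e+06/348.56) = 69.618.
t = 179.600 / 69.618 = 2.5798.
df = n − 2 = 93.
One-sided p ≈ 0.0057, which is < 0.025, so reject H₀.
There is evidence that the true slope on gestational age is positive.

t = 2.5798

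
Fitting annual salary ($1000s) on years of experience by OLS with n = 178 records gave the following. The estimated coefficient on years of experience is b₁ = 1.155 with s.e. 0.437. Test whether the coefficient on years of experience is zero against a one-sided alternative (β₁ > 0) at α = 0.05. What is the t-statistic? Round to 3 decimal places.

H₀: β₁ = 0 vs H₁: β₁ > 0.
t = (b₁ − β₁⁰)/SE = 1.155 / 0.437 = 2.643.
df = n − 2 = 178 − 2 = 176.
One-sided p ≈ 0.0045, which is < 0.05, so reject H₀.
There is evidence that the true slope on years of experience is positive.

t = 2.643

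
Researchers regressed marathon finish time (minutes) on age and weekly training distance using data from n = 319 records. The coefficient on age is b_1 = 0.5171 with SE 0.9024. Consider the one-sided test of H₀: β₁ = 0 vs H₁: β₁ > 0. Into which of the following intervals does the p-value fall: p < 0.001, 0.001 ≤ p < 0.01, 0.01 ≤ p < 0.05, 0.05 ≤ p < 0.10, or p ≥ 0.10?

p ≥ 0.10

t = 0.5171 / 0.9024 = 0.573.
df = n − k − 1 = 319 − 2 − 1 = 316.
One-sided p = P(T_{316} > t) ≈ 0.2835.
So p ≥ 0.10.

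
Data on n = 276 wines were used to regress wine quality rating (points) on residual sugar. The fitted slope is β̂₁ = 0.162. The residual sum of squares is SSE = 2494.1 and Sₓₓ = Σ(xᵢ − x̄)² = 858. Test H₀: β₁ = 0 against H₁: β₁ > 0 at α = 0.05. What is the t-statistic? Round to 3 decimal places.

t = 1.573

MSE = SSE/(n − 2) = 2494.1/274 = 9.10255.
SE(β̂₁) = √(MSE/Sₓₓ) = √(9.10255/858) = 0.103.
t = 0.162 / 0.103 = 1.573.
df = n − 2 = 274.
One-sided p ≈ 0.0585, which is ≥ 0.05, so fail to reject H₀.
The data do not give significant evidence that the true slope on residual sugar is positive.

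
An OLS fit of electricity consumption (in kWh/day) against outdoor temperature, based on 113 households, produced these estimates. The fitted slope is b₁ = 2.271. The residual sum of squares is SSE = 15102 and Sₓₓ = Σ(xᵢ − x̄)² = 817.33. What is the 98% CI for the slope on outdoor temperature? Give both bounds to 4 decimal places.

(1.3080, 3.2340)

MSE = SSE/(n − 2) = 15102/111 = 136.054.
SE(b₁) = √(MSE/Sₓₓ) = √(136.054/817.33) = 0.407997.
df = n − 2 = 111.
t* = t_{0.01, 111} = 2.360412.
Margin = t* × SE = 2.360412 × 0.407997 = 0.963041.
CI: 2.271 ± 0.963041 → (1.3080, 3.2340).
With 98% confidence, each one-unit increase in outdoor temperature is associated with a change of between 1.3080 and 3.2340 kWh/day in electricity consumption.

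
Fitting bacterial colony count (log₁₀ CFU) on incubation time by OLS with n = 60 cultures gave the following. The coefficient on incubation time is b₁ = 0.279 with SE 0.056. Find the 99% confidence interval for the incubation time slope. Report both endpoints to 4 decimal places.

df = n − 2 = 60 − 2 = 58.
t* = t_{0.005, 58} = 2.663287.
Margin = t* × SE = 2.663287 × 0.056 = 0.149144.
CI: 0.279 ± 0.149144 → (0.1299, 0.4281).
With 99% confidence, each one-unit increase in incubation time is associated with a change of between 0.1299 and 0.4281 log₁₀ CFU in bacterial colony count.

(0.1299, 0.4281)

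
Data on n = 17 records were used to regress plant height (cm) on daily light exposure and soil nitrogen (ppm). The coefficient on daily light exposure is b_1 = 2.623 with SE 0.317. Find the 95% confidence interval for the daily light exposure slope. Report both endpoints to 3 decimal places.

df = n − k − 1 = 17 − 2 − 1 = 14.
t* = t_{0.025, 14} = 2.144787.
Margin = t* × SE = 2.144787 × 0.317 = 0.67990.
CI: 2.623 ± 0.67990 → (1.943, 3.303).
With 95% confidence, each one-unit increase in daily light exposure is associated with a change of between 1.943 and 3.303 cm in plant height, holding the other predictors fixed.

(1.943, 3.303)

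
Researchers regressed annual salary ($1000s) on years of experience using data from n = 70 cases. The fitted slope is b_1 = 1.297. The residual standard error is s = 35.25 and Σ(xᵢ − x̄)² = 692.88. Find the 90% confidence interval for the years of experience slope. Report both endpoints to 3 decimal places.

(-0.936, 3.530)

SE(b_1) = s/√Sₓₓ = 35.25/√692.88 = 1.33915.
df = n − 2 = 68.
t* = t_{0.05, 68} = 1.667572.
Margin = t* × SE = 1.667572 × 1.33915 = 2.23313.
CI: 1.297 ± 2.23313 → (-0.936, 3.530).
With 90% confidence, each one-unit increase in years of experience is associated with a change of between -0.936 and 3.530 $1000s in annual salary.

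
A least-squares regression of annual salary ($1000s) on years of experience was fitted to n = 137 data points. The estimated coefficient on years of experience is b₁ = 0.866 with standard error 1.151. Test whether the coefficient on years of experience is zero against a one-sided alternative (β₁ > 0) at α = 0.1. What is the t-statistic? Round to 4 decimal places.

H₀: β₁ = 0 vs H₁: β₁ > 0.
t = (b₁ − β₁⁰)/SE = 0.866 / 1.151 = 0.7524.
df = n − 2 = 137 − 2 = 135.
One-sided p ≈ 0.2266, which is ≥ 0.1, so fail to reject H₀.
The data do not give significant evidence that the true slope on years of experience is positive.

t = 0.7524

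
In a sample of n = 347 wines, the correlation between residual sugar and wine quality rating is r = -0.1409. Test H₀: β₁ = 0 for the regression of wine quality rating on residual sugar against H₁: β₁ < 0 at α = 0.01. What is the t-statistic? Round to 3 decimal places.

t = r·√(n − 2)/√(1 − r²) = -0.1409·√345/√0.980147 = -2.643.
df = n − 2 = 345.
One-sided p ≈ 0.0043, which is < 0.01, so reject H₀.
There is evidence of a linear association between residual sugar and wine quality rating.

t = -2.643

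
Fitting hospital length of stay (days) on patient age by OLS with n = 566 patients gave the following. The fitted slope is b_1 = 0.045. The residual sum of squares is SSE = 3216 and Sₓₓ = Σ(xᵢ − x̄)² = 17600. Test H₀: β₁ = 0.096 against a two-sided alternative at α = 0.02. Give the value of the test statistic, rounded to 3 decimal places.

MSE = SSE/(n − 2) = 3216/564 = 5.70213.
SE(b_1) = √(MSE/Sₓₓ) = √(5.70213/17600) = 0.0179996.
t = (0.045 − 0.096) / 0.0179996 = -2.833.
df = n − 2 = 564.
Two-sided p ≈ 0.0048, which is < 0.02, so reject H₀.
There is evidence that the true slope on patient age differs from 0.096 days per unit.

t = -2.833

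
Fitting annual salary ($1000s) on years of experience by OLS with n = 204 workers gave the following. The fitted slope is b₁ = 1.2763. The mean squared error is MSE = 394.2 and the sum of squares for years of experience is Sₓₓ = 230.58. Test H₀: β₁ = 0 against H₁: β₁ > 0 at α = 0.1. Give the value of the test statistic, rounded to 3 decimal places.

SE(b₁) = √(MSE/Sₓₓ) = √(394.2/230.58) = 1.30752.
t = 1.2763 / 1.30752 = 0.976.
df = n − 2 = 202.
One-sided p ≈ 0.1651, which is ≥ 0.1, so fail to reject H₀.
The data do not give significant evidence that the true slope on years of experience is positive.

t = 0.976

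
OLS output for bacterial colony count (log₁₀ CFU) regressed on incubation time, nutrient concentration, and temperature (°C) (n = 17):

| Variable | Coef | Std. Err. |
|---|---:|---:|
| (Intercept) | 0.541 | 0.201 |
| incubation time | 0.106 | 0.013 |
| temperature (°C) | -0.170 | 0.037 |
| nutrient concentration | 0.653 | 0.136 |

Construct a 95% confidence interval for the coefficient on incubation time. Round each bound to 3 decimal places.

Read off: b = 0.106, SE = 0.013 for incubation time.
df = n − k − 1 = 17 − 3 − 1 = 13.
t* = t_{0.025, 13} = 2.160369.
Margin = t* × SE = 2.160369 × 0.013 = 0.02808.
CI: 0.106 ± 0.02808 → (0.078, 0.134).

(0.078, 0.134)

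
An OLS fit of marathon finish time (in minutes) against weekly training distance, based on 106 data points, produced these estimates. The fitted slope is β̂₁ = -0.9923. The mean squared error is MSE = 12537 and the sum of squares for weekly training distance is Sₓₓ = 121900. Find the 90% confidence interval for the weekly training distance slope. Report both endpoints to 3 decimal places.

SE(β̂₁) = √(MSE/Sₓₓ) = √(12537/121900) = 0.320697.
df = n − 2 = 104.
t* = t_{0.05, 104} = 1.659637.
Margin = t* × SE = 1.659637 × 0.320697 = 0.53224.
CI: -0.9923 ± 0.53224 → (-1.525, -0.460).
With 90% confidence, each one-unit increase in weekly training distance is associated with a change of between -1.525 and -0.460 minutes in marathon finish time.

(-1.525, -0.460)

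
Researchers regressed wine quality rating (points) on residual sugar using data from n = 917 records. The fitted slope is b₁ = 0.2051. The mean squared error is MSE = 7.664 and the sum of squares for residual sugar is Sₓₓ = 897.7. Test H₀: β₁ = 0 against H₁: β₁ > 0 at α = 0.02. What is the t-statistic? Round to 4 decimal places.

SE(b₁) = √(MSE/Sₓₓ) = √(7.664/897.7) = 0.0923979.
t = 0.2051 / 0.0923979 = 2.2197.
df = n − 2 = 915.
One-sided p ≈ 0.0133, which is < 0.02, so reject H₀.
There is evidence that the true slope on residual sugar is positive.

t = 2.2197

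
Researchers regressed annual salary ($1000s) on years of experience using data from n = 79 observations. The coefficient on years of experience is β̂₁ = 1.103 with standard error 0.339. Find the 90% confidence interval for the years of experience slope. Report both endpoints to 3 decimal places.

(0.539, 1.667)

df = n − 2 = 79 − 2 = 77.
t* = t_{0.05, 77} = 1.664885.
Margin = t* × SE = 1.664885 × 0.339 = 0.56440.
CI: 1.103 ± 0.56440 → (0.539, 1.667).
With 90% confidence, each one-unit increase in years of experience is associated with a change of between 0.539 and 1.667 $1000s in annual salary.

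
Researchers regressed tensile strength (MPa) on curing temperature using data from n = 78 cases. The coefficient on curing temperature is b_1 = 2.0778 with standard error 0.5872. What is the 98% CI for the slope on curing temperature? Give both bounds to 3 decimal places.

df = n − 2 = 78 − 2 = 76.
t* = t_{0.01, 76} = 2.37642.
Margin = t* × SE = 2.37642 × 0.5872 = 1.39543.
CI: 2.0778 ± 1.39543 → (0.682, 3.473).
With 98% confidence, each one-unit increase in curing temperature is associated with a change of between 0.682 and 3.473 MPa in tensile strength.

(0.682, 3.473)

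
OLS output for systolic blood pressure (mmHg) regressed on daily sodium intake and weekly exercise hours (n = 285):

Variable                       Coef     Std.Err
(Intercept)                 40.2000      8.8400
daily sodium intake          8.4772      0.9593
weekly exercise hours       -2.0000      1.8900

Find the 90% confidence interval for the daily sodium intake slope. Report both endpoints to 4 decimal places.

Read off: b = 8.4772, SE = 0.9593 for daily sodium intake.
df = n − k − 1 = 285 − 2 − 1 = 282.
t* = t_{0.05, 282} = 1.650275.
Margin = t* × SE = 1.650275 × 0.9593 = 1.583109.
CI: 8.4772 ± 1.583109 → (6.8941, 10.0603).

(6.8941, 10.0603)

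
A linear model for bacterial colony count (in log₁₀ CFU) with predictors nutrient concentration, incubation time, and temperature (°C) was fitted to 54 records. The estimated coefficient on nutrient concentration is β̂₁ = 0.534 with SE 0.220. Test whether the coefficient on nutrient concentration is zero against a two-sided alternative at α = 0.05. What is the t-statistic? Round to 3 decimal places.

t = 2.427

H₀: β₁ = 0 vs H₁: β₁ ≠ 0.
t = (β̂₁ − β₁⁰)/SE = 0.534 / 0.220 = 2.427.
df = n − k − 1 = 54 − 3 − 1 = 50.
Two-sided p ≈ 0.0189, which is < 0.05, so reject H₀.
There is evidence that nutrient concentration is associated with bacterial colony count, holding the other predictors fixed.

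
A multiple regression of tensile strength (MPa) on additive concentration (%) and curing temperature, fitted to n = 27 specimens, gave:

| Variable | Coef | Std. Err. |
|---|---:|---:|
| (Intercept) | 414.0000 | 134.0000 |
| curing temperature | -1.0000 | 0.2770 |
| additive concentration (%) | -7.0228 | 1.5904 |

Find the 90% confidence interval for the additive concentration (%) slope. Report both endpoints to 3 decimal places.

Read off: b = -7.0228, SE = 1.5904 for additive concentration (%).
df = n − k − 1 = 27 − 2 − 1 = 24.
t* = t_{0.05, 24} = 1.710882.
Margin = t* × SE = 1.710882 × 1.5904 = 2.72099.
CI: -7.0228 ± 2.72099 → (-9.744, -4.302).

(-9.744, -4.302)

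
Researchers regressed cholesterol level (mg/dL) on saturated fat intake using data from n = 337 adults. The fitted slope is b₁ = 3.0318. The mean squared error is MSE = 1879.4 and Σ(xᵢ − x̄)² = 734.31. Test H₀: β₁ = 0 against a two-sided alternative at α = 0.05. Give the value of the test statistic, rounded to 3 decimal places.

t = 1.895

SE(b₁) = √(MSE/Sₓₓ) = √(1879.4/734.31) = 1.59982.
t = 3.0318 / 1.59982 = 1.895.
df = n − 2 = 335.
Two-sided p ≈ 0.0589, which is ≥ 0.05, so fail to reject H₀.
The data do not give significant evidence of an association between saturated fat intake and cholesterol level.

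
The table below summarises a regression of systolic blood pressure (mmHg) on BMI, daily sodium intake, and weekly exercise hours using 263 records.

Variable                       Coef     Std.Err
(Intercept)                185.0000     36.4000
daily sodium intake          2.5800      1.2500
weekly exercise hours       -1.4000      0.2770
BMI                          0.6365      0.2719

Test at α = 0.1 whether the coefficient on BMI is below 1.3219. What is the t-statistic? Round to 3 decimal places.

Read off: b = 0.6365, SE = 0.2719 for BMI.
H₀: β₁ = 1.3219 vs H₁: β₁ < 1.3219.
t = (0.6365 − 1.3219) / 0.2719 = -2.521.
df = n − k − 1 = 263 − 3 − 1 = 259.
One-sided p ≈ 0.0062, which is < 0.1, so reject H₀.
There is evidence that the true slope on BMI is below 1.3219 mmHg per unit, holding the other predictors fixed.

t = -2.521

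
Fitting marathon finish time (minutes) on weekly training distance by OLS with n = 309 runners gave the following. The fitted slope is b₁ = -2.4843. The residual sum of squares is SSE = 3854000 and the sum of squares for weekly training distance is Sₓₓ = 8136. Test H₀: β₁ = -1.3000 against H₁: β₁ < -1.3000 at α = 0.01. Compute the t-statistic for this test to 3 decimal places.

MSE = SSE/(n − 2) = 3854000/307 = 12553.7.
SE(b₁) = √(MSE/Sₓₓ) = √(12553.7/8136) = 1.24217.
t = (-2.4843 − (-1.3000)) / 1.24217 = -0.953.
df = n − 2 = 307.
One-sided p ≈ 0.1706, which is ≥ 0.01, so fail to reject H₀.
The data do not give significant evidence that the true slope on weekly training distance is below -1.3000 minutes per unit.

t = -0.953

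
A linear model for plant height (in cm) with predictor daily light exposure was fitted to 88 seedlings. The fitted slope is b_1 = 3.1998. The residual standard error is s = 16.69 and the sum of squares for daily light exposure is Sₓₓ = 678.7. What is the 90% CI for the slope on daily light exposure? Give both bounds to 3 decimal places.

SE(b_1) = s/√Sₓₓ = 16.69/√678.7 = 0.640645.
df = n − 2 = 86.
t* = t_{0.05, 86} = 1.662765.
Margin = t* × SE = 1.662765 × 0.640645 = 1.06524.
CI: 3.1998 ± 1.06524 → (2.135, 4.265).
With 90% confidence, each one-unit increase in daily light exposure is associated with a change of between 2.135 and 4.265 cm in plant height.

(2.135, 4.265)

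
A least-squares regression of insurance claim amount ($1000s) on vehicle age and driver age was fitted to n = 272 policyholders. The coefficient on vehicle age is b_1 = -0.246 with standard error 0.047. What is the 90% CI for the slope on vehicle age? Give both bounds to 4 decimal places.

df = n − k − 1 = 272 − 2 − 1 = 269.
t* = t_{0.05, 269} = 1.650538.
Margin = t* × SE = 1.650538 × 0.047 = 0.077575.
CI: -0.246 ± 0.077575 → (-0.3236, -0.1684).
With 90% confidence, each one-unit increase in vehicle age is associated with a change of between -0.3236 and -0.1684 $1000s in insurance claim amount, holding the other predictors fixed.

(-0.3236, -0.1684)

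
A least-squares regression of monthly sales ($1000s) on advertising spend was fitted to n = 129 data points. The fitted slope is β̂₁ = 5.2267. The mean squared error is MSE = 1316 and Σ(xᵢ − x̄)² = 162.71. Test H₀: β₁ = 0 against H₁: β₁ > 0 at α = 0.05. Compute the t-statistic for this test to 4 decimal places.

t = 1.8378

SE(β̂₁) = √(MSE/Sₓₓ) = √(1316/162.71) = 2.84394.
t = 5.2267 / 2.84394 = 1.8378.
df = n − 2 = 127.
One-sided p ≈ 0.0342, which is < 0.05, so reject H₀.
There is evidence that the true slope on advertising spend is positive.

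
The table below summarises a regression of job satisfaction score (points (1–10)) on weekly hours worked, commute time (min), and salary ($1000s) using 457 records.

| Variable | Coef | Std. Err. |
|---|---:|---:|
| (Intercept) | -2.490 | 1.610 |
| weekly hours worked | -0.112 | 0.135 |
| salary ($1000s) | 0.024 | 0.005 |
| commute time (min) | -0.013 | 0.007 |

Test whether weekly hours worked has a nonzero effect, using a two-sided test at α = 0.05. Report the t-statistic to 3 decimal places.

Read off: b = -0.112, SE = 0.135 for weekly hours worked.
H₀: β₁ = 0 vs H₁: β₁ ≠ 0.
t = -0.112 / 0.135 = -0.830.
df = n − k − 1 = 457 − 3 − 1 = 453.
Two-sided p ≈ 0.4072, which is ≥ 0.05, so fail to reject H₀.
The data do not give significant evidence of an association between weekly hours worked and job satisfaction score, after adjusting for the other predictors.

t = -0.830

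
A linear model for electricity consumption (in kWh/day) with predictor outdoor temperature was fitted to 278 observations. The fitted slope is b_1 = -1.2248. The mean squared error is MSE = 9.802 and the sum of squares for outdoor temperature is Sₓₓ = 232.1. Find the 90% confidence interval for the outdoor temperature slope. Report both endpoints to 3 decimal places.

(-1.564, -0.886)

SE(b_1) = √(MSE/Sₓₓ) = √(9.802/232.1) = 0.205504.
df = n − 2 = 276.
t* = t_{0.05, 276} = 1.650393.
Margin = t* × SE = 1.650393 × 0.205504 = 0.33916.
CI: -1.2248 ± 0.33916 → (-1.564, -0.886).
With 90% confidence, each one-unit increase in outdoor temperature is associated with a change of between -1.564 and -0.886 kWh/day in electricity consumption.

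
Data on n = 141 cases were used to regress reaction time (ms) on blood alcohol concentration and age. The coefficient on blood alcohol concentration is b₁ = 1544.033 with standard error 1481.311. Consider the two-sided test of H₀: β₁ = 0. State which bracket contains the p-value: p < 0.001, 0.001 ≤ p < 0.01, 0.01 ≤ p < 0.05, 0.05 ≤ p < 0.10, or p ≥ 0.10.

t = 1544.033 / 1481.311 = 1.042.
df = n − k − 1 = 141 − 2 − 1 = 138.
Two-sided p = 2·P(T_{138} > |t|) ≈ 0.2991.
So p ≥ 0.10.

p ≥ 0.10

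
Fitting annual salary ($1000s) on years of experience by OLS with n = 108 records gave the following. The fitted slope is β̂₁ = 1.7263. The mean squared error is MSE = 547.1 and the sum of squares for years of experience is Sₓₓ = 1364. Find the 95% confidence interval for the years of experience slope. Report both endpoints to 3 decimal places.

SE(β̂₁) = √(MSE/Sₓₓ) = √(547.1/1364) = 0.633324.
df = n − 2 = 106.
t* = t_{0.025, 106} = 1.982597.
Margin = t* × SE = 1.982597 × 0.633324 = 1.25563.
CI: 1.7263 ± 1.25563 → (0.471, 2.982).
With 95% confidence, each one-unit increase in years of experience is associated with a change of between 0.471 and 2.982 $1000s in annual salary.

(0.471, 2.982)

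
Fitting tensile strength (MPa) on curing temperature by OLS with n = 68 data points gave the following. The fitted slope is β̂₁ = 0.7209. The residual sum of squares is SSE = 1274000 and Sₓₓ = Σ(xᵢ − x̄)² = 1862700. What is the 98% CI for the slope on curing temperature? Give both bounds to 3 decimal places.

(0.478, 0.964)

MSE = SSE/(n − 2) = 1274000/66 = 19303.
SE(β̂₁) = √(MSE/Sₓₓ) = √(19303/1862700) = 0.101798.
df = n − 2 = 66.
t* = t_{0.01, 66} = 2.384186.
Margin = t* × SE = 2.384186 × 0.101798 = 0.24271.
CI: 0.7209 ± 0.24271 → (0.478, 0.964).
With 98% confidence, each one-unit increase in curing temperature is associated with a change of between 0.478 and 0.964 MPa in tensile strength.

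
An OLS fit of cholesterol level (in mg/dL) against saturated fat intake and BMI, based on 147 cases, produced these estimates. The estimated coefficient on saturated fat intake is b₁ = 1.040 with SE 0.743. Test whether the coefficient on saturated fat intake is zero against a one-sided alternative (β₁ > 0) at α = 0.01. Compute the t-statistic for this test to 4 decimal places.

H₀: β₁ = 0 vs H₁: β₁ > 0.
t = (b₁ − β₁⁰)/SE = 1.040 / 0.743 = 1.3997.
df = n − k − 1 = 147 − 2 − 1 = 144.
One-sided p ≈ 0.0819, which is ≥ 0.01, so fail to reject H₀.
The data do not give significant evidence that the true slope on saturated fat intake is positive, holding the other predictors fixed.

t = 1.3997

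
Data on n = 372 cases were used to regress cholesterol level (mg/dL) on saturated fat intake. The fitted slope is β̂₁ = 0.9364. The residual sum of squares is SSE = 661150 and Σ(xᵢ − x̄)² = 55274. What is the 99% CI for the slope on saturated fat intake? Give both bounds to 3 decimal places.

MSE = SSE/(n − 2) = 661150/370 = 1786.89.
SE(β̂₁) = √(MSE/Sₓₓ) = √(1786.89/55274) = 0.1798.
df = n − 2 = 370.
t* = t_{0.005, 370} = 2.589182.
Margin = t* × SE = 2.589182 × 0.1798 = 0.46553.
CI: 0.9364 ± 0.46553 → (0.471, 1.402).
With 99% confidence, each one-unit increase in saturated fat intake is associated with a change of between 0.471 and 1.402 mg/dL in cholesterol level.

(0.471, 1.402)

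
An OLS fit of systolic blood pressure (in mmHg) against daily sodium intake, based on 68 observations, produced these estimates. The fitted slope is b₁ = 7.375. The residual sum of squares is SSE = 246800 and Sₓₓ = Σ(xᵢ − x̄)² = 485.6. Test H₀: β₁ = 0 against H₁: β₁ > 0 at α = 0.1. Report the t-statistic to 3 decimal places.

MSE = SSE/(n − 2) = 246800/66 = 3739.39.
SE(b₁) = √(MSE/Sₓₓ) = √(3739.39/485.6) = 2.77499.
t = 7.375 / 2.77499 = 2.658.
df = n − 2 = 66.
One-sided p ≈ 0.0049, which is < 0.1, so reject H₀.
There is evidence that the true slope on daily sodium intake is positive.

t = 2.658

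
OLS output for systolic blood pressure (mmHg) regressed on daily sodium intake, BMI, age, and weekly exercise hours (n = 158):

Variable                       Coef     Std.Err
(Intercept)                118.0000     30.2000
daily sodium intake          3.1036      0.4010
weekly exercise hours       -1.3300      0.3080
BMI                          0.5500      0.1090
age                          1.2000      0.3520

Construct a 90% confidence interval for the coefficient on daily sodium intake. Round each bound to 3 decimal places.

Read off: b = 3.1036, SE = 0.4010 for daily sodium intake.
df = n − k − 1 = 158 − 4 − 1 = 153.
t* = t_{0.05, 153} = 1.654874.
Margin = t* × SE = 1.654874 × 0.4010 = 0.66360.
CI: 3.1036 ± 0.66360 → (2.440, 3.767).

(2.440, 3.767)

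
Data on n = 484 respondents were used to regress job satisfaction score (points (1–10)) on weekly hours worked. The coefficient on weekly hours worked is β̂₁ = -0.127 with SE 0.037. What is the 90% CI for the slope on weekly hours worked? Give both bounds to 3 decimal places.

(-0.188, -0.066)

df = n − 2 = 484 − 2 = 482.
t* = t_{0.05, 482} = 1.648021.
Margin = t* × SE = 1.648021 × 0.037 = 0.06098.
CI: -0.127 ± 0.06098 → (-0.188, -0.066).
With 90% confidence, each one-unit increase in weekly hours worked is associated with a change of between -0.188 and -0.066 points (1–10) in job satisfaction score.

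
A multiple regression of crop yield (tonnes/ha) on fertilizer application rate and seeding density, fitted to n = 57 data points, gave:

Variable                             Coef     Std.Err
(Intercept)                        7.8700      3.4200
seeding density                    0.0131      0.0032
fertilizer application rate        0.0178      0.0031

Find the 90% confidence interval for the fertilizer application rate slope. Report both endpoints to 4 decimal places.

Read off: b = 0.0178, SE = 0.0031 for fertilizer application rate.
df = n − k − 1 = 57 − 2 − 1 = 54.
t* = t_{0.05, 54} = 1.673565.
Margin = t* × SE = 1.673565 × 0.0031 = 0.005188.
CI: 0.0178 ± 0.005188 → (0.0126, 0.0230).

(0.0126, 0.0230)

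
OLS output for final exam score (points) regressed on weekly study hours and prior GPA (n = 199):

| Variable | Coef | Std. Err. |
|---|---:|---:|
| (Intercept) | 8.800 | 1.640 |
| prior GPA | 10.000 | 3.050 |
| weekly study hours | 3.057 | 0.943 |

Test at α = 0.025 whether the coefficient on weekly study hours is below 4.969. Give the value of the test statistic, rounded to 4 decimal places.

t = -2.0276

Read off: b = 3.057, SE = 0.943 for weekly study hours.
H₀: β₁ = 4.969 vs H₁: β₁ < 4.969.
t = (3.057 − 4.969) / 0.943 = -2.0276.
df = n − k − 1 = 199 − 2 − 1 = 196.
One-sided p ≈ 0.0220, which is < 0.025, so reject H₀.
There is evidence that the true slope on weekly study hours is below 4.969 points per unit, holding the other predictors fixed.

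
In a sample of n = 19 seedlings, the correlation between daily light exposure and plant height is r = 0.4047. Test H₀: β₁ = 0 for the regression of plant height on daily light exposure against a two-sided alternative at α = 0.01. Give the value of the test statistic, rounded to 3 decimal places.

t = r·√(n − 2)/√(1 − r²) = 0.4047·√17/√0.836218 = 1.825.
df = n − 2 = 17.
Two-sided p ≈ 0.0857, which is ≥ 0.01, so fail to reject H₀.
The data do not give significant evidence of a linear association between daily light exposure and plant height.

t = 1.825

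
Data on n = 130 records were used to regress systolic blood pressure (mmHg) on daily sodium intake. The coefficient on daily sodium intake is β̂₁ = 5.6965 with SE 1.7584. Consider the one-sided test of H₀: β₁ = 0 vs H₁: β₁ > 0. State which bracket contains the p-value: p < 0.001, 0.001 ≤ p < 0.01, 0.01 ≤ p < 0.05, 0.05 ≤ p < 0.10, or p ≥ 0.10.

p < 0.001

t = 5.6965 / 1.7584 = 3.240.
df = n − 2 = 130 − 2 = 128.
One-sided p = P(T_{128} > t) ≈ 0.0008.
So p < 0.001.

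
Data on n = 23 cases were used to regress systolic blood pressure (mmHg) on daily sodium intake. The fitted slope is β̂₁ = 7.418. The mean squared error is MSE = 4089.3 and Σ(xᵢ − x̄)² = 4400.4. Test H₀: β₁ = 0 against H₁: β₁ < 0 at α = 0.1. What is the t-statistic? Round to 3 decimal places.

SE(β̂₁) = √(MSE/Sₓₓ) = √(4089.3/4400.4) = 0.964003.
t = 7.418 / 0.964003 = 7.695.
df = n − 2 = 21.
One-sided p ≈ 1.0000, which is ≥ 0.1, so fail to reject H₀.
The data do not give significant evidence that the true slope on daily sodium intake is negative.

t = 7.695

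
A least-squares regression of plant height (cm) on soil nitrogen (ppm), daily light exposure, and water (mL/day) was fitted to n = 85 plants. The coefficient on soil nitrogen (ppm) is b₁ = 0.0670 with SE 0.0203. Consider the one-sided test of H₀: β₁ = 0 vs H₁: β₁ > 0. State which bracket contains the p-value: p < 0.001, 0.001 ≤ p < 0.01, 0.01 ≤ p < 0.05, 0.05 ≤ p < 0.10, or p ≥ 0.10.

p < 0.001

t = 0.0670 / 0.0203 = 3.300.
df = n − k − 1 = 85 − 3 − 1 = 81.
One-sided p = P(T_{81} > t) ≈ 0.0007.
So p < 0.001.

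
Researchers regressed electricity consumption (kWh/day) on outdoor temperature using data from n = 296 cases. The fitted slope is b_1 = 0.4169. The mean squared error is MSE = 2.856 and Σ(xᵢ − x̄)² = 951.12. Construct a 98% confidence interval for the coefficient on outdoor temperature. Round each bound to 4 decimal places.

(0.2887, 0.5451)

SE(b_1) = √(MSE/Sₓₓ) = √(2.856/951.12) = 0.0547976.
df = n − 2 = 294.
t* = t_{0.01, 294} = 2.339098.
Margin = t* × SE = 2.339098 × 0.0547976 = 0.128177.
CI: 0.4169 ± 0.128177 → (0.2887, 0.5451).
With 98% confidence, each one-unit increase in outdoor temperature is associated with a change of between 0.2887 and 0.5451 kWh/day in electricity consumption.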